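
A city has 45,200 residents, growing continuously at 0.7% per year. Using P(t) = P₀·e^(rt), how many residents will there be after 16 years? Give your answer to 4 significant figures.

≈ 50,560 residents

P(16) = 45200 · e^(0.007·16) = 45200 · e^(0.112)
= 45200 · 1.11851 ≈ 50556.78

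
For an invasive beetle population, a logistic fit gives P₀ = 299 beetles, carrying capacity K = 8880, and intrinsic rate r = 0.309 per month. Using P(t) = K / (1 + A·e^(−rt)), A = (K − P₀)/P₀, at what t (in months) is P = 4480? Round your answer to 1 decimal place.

t ≈ 10.9 months

A = (8880 − 299)/299 = 28.699
4480 = 8880/(1 + 28.699·e^(−0.309t)) → 1 + 28.699·e^(−0.309t) = 1.98214
e^(−0.309t) = 0.034222 → t = ln(29.2208)/0.309 = 3.37488/0.309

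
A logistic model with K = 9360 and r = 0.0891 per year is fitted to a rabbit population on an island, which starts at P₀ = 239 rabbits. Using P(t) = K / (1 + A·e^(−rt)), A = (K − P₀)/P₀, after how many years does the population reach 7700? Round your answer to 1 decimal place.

A = (9360 − 239)/239 = 38.16318
7700 = 9360/(1 + 38.16318·e^(−0.0891t)) → 1 + 38.16318·e^(−0.0891t) = 1.21558
e^(−0.0891t) = 0.005649 → t = ln(177.02198)/0.0891 = 5.17627/0.0891

t ≈ 58.1 years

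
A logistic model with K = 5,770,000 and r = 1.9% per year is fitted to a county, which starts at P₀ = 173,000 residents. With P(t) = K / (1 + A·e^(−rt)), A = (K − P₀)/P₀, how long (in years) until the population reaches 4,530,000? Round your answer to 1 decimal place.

A = (5770000 − 173000)/173000 = 32.3526
4530000 = 5770000/(1 + 32.3526·e^(−0.019t)) → 1 + 32.3526·e^(−0.019t) = 1.27373
e^(−0.019t) = 0.008461 → t = ln(118.19136)/0.019 = 4.7723/0.019

t ≈ 251.2 years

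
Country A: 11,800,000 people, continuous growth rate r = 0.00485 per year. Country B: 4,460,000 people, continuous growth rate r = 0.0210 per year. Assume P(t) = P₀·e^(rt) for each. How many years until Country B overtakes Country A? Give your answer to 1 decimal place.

t ≈ 60.2 years

11800000·e^(0.00485t) = 4460000·e^(0.021t)
11800000/4460000 = e^((0.021 − 0.00485)t) → ln(2.64574) = 0.01615·t
t = 0.97295 / 0.01615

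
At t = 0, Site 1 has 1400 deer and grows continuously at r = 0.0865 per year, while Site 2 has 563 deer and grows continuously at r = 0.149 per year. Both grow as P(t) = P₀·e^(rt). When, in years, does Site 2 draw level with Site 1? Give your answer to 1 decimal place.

t ≈ 14.6 years

1400·e^(0.0865t) = 563·e^(0.149t)
1400/563 = e^((0.149 − 0.0865)t) → ln(2.48668) = 0.0625·t
t = 0.91095 / 0.0625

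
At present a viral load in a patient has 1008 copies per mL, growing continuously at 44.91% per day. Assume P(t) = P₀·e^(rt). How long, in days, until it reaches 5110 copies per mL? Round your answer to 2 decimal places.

5110 = 1008 · e^(0.4491·t)
t = ln(5110/1008) / 0.4491 = ln(5.06944) / 0.4491 = 1.62323 / 0.4491

t ≈ 3.61 days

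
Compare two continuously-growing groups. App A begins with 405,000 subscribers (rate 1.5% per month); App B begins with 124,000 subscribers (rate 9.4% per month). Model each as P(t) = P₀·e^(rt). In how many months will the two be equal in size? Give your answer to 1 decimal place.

405000·e^(0.015t) = 124000·e^(0.094t)
405000/124000 = e^((0.094 − 0.015)t) → ln(3.26613) = 0.079·t
t = 1.18361 / 0.079

t ≈ 15.0 months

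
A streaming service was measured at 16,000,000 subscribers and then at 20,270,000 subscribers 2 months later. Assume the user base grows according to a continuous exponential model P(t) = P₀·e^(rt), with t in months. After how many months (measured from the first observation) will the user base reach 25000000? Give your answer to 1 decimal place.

t ≈ 3.8 months

r = ln(20270000/16000000) / 2 ≈ 0.118277 per month
t = ln(25000000/16000000) / r = 0.44629 / 0.118277 ≈ 3.773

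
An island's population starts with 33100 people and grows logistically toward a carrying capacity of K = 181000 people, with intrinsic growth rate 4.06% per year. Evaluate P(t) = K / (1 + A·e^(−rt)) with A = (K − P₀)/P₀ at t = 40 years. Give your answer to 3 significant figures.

A = (181000 − 33100)/33100 = 4.46828
P(40) = 181000 / (1 + 4.46828·e^(−0.0406·40)) = 181000 / (1 + 4.46828·0.197109)
= 181000 / 1.88074 ≈ 96238.9

≈ 96,200 people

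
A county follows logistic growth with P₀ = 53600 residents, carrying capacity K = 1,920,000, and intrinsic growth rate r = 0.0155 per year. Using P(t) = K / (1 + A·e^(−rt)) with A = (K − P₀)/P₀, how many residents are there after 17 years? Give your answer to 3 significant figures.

≈ 69,200 residents

A = (1920000 − 53600)/53600 = 34.8209
P(17) = 1920000 / (1 + 34.8209·e^(−0.0155·17)) = 1920000 / (1 + 34.8209·0.768358)
= 1920000 / 27.7549 ≈ 69176.97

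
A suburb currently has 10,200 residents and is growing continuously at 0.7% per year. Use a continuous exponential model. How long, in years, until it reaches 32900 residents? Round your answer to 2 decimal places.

32900 = 10200 · e^(0.007·t)
t = ln(32900/10200) / 0.007 = ln(3.22549) / 0.007 = 1.17108 / 0.007

t ≈ 167.30 years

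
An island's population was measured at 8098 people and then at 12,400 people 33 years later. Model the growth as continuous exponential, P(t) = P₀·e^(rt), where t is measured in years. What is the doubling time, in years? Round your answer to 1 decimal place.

doubling time ≈ 53.7 years

r = ln(12400/8098) / 33 = ln(1.53124) / 33 ≈ 0.012911 per year
doubling time = ln 2 / |r| = 0.69315 / 0.012911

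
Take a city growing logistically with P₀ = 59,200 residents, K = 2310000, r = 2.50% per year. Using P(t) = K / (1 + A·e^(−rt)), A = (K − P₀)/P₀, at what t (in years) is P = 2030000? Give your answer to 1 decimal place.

t ≈ 224.8 years

A = (2310000 − 59200)/59200 = 38.02027
2030000 = 2310000/(1 + 38.02027·e^(−0.025t)) → 1 + 38.02027·e^(−0.025t) = 1.13793
e^(−0.025t) = 0.003628 → t = ln(275.64696)/0.025 = 5.61912/0.025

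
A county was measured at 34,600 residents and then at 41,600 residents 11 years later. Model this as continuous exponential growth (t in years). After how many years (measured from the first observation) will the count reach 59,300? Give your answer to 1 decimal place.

r = ln(41600/34600) / 11 ≈ 0.01675 per year
t = ln(59300/34600) / r = 0.53876 / 0.01675 ≈ 32.165

t ≈ 32.2 years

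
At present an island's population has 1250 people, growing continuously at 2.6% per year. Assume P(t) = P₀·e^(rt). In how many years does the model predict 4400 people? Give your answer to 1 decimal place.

4400 = 1250 · e^(0.026·t)
t = ln(4400/1250) / 0.026 = ln(3.52) / 0.026 = 1.25846 / 0.026

t ≈ 48.4 years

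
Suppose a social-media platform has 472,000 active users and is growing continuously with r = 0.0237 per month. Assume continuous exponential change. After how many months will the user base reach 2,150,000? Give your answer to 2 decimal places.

2150000 = 472000 · e^(0.0237·t)
t = ln(2150000/472000) / 0.0237 = ln(4.55508) / 0.0237 = 1.51624 / 0.0237

t ≈ 63.98 months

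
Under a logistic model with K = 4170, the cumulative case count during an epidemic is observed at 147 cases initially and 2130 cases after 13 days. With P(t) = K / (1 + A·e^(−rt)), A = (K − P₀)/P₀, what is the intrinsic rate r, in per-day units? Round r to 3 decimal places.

A = (4170 − 147)/147 = 27.36735
2130 = 4170/(1 + 27.36735·e^(−r·13)) → e^(−13r) = (1.95775 − 1)/27.36735 = 0.034996
r = −ln(0.034996)/13 = 3.35252/13

r ≈ 0.258 per day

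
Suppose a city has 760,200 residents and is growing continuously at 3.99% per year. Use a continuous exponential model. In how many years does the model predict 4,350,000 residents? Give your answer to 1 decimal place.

t ≈ 43.7 years

4350000 = 760200 · e^(0.0399·t)
t = ln(4350000/760200) / 0.0399 = ln(5.72218) / 0.0399 = 1.74435 / 0.0399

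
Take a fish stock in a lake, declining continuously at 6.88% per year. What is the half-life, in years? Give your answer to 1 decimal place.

half-life = ln(2) / |r| = 0.69315 / 0.0688

half-life ≈ 10.1 years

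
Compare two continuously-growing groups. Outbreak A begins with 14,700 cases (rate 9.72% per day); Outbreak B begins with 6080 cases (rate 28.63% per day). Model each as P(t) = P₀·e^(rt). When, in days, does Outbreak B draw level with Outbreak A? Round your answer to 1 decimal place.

14700·e^(0.0972t) = 6080·e^(0.2863t)
14700/6080 = e^((0.2863 − 0.0972)t) → ln(2.41776) = 0.1891·t
t = 0.88284 / 0.1891

t ≈ 4.7 days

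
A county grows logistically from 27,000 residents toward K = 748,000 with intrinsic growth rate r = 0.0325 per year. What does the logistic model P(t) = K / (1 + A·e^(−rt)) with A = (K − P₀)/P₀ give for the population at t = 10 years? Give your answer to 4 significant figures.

≈ 36,860 residents

A = (748000 − 27000)/27000 = 26.7037
P(10) = 748000 / (1 + 26.7037·e^(−0.0325·10)) = 748000 / (1 + 26.7037·0.722527)
= 748000 / 20.29416 ≈ 36857.9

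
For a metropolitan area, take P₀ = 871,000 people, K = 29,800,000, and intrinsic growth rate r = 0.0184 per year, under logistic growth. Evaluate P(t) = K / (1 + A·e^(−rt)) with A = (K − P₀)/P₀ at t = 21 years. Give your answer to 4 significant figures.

A = (29800000 − 871000)/871000 = 33.21355
P(21) = 29800000 / (1 + 33.21355·e^(−0.0184·21)) = 29800000 / (1 + 33.21355·0.679499)
= 29800000 / 23.56856 ≈ 1264396.22

≈ 1,264,000 people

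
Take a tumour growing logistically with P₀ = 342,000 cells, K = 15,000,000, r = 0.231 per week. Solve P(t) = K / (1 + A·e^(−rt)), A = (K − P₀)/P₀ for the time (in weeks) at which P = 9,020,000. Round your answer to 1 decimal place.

t ≈ 18.0 weeks

A = (15000000 − 342000)/342000 = 42.85965
9020000 = 15000000/(1 + 42.85965·e^(−0.231t)) → 1 + 42.85965·e^(−0.231t) = 1.66297
e^(−0.231t) = 0.015468 → t = ln(64.64783)/0.231 = 4.16895/0.231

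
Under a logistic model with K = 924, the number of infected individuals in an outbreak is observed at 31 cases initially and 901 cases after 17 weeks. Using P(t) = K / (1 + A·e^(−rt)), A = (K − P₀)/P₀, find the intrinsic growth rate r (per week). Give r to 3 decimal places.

A = (924 − 31)/31 = 28.80645
901 = 924/(1 + 28.80645·e^(−r·17)) → e^(−17r) = (1.02553 − 1)/28.80645 = 0.000886
r = −ln(0.000886)/17 = 7.02861/17

r ≈ 0.413 per week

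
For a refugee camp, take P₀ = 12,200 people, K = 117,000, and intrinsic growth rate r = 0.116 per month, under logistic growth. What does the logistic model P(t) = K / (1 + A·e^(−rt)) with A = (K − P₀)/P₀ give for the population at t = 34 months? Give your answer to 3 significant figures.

≈ 100,000 people

A = (117000 − 12200)/12200 = 8.59016
P(34) = 117000 / (1 + 8.59016·e^(−0.116·34)) = 117000 / (1 + 8.59016·0.019371)
= 117000 / 1.1664 ≈ 100308.95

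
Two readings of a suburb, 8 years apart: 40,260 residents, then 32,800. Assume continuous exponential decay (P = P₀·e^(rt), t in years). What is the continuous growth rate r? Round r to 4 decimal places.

32800 = 40260 · e^(r·8)
e^(8r) = 32800/40260 = 0.8147
r = ln(0.8147) / 8 = -0.20493 / 8

r ≈ -0.0256 per year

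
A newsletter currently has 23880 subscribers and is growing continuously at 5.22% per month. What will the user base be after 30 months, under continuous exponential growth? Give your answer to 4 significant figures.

≈ 114,300 subscribers

P(30) = 23880 · e^(0.0522·30) = 23880 · e^(1.566)
= 23880 · 4.78746 ≈ 114324.54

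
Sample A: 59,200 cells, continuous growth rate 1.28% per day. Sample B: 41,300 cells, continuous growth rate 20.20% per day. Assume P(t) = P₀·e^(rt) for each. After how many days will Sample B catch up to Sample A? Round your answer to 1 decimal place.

t ≈ 1.9 days

59200·e^(0.0128t) = 41300·e^(0.202t)
59200/41300 = e^((0.202 − 0.0128)t) → ln(1.43341) = 0.1892·t
t = 0.36006 / 0.1892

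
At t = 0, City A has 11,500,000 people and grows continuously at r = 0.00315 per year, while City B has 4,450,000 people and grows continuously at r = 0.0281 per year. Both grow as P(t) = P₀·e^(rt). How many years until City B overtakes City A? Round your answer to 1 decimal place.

t ≈ 38.1 years

11500000·e^(0.00315t) = 4450000·e^(0.0281t)
11500000/4450000 = e^((0.0281 − 0.00315)t) → ln(2.58427) = 0.02495·t
t = 0.94944 / 0.02495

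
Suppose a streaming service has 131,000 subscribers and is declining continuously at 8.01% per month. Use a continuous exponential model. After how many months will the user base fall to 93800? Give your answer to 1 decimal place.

93800 = 131000 · e^(-0.0801·t)
t = ln(93800/131000) / -0.0801 = ln(0.71603) / -0.0801 = -0.33403 / -0.0801

t ≈ 4.2 months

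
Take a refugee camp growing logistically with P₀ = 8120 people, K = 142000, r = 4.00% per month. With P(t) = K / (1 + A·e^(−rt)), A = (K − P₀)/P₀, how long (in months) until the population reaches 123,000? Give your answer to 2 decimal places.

t ≈ 116.76 months

A = (142000 − 8120)/8120 = 16.48768
123000 = 142000/(1 + 16.48768·e^(−0.04t)) → 1 + 16.48768·e^(−0.04t) = 1.15447
e^(−0.04t) = 0.009369 → t = ln(106.73606)/0.04 = 4.67036/0.04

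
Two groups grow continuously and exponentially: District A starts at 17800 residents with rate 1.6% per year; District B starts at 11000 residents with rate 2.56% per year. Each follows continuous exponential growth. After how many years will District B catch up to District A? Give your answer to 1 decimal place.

t ≈ 50.1 years

17800·e^(0.016t) = 11000·e^(0.0256t)
17800/11000 = e^((0.0256 − 0.016)t) → ln(1.61818) = 0.0096·t
t = 0.4813 / 0.0096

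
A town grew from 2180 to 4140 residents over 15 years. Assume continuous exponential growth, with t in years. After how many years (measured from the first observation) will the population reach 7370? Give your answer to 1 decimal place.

r = ln(4140/2180) / 15 ≈ 0.042758 per year
t = ln(7370/2180) / r = 1.21809 / 0.042758 ≈ 28.488

t ≈ 28.5 years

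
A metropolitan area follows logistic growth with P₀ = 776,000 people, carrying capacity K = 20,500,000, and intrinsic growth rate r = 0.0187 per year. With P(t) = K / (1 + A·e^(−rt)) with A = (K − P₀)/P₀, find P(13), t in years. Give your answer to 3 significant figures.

A = (20500000 − 776000)/776000 = 25.41753
P(13) = 20500000 / (1 + 25.41753·e^(−0.0187·13)) = 20500000 / (1 + 25.41753·0.784193)
= 20500000 / 20.93225 ≈ 979350.14

≈ 979,000 people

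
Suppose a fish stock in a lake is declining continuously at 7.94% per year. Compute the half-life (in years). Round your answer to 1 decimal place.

half-life ≈ 8.7 years

half-life = ln(2) / |r| = 0.69315 / 0.0794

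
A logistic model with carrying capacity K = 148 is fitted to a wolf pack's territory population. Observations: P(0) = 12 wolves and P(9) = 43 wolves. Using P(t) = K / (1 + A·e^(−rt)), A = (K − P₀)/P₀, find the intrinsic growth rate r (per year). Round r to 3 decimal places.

A = (148 − 12)/12 = 11.33333
43 = 148/(1 + 11.33333·e^(−r·9)) → e^(−9r) = (3.44186 − 1)/11.33333 = 0.215458
r = −ln(0.215458)/9 = 1.53499/9

r ≈ 0.171 per year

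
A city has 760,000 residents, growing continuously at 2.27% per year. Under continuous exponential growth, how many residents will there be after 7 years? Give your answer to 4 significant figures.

≈ 890,900 residents

P(7) = 760000 · e^(0.0227·7) = 760000 · e^(0.1589)
= 760000 · 1.17222 ≈ 890887.75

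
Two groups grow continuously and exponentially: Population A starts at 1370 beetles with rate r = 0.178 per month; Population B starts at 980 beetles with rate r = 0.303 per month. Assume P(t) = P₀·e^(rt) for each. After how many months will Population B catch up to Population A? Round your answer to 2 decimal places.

1370·e^(0.178t) = 980·e^(0.303t)
1370/980 = e^((0.303 − 0.178)t) → ln(1.39796) = 0.125·t
t = 0.33501 / 0.125

t ≈ 2.68 months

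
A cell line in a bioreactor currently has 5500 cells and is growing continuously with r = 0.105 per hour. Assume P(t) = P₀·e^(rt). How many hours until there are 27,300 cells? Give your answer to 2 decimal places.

27300 = 5500 · e^(0.105·t)
t = ln(27300/5500) / 0.105 = ln(4.96364) / 0.105 = 1.60214 / 0.105

t ≈ 15.26 hours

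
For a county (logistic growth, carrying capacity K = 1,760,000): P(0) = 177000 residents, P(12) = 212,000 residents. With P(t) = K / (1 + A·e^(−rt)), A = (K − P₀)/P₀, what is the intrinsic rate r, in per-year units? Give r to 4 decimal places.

A = (1760000 − 177000)/177000 = 8.9435
212000 = 1760000/(1 + 8.9435·e^(−r·12)) → e^(−12r) = (8.30189 − 1)/8.9435 = 0.816446
r = −ln(0.816446)/12 = 0.20279/12

r ≈ 0.0169 per year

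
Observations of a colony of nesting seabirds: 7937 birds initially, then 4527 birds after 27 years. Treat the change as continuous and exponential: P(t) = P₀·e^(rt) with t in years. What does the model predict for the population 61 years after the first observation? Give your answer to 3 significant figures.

≈ 2,230 birds

r = ln(4527/7937) / 27 ≈ -0.020795 per year
P(61) = 7937 · e^(-0.020795·61) = 7937 · 0.28125 ≈ 2232.26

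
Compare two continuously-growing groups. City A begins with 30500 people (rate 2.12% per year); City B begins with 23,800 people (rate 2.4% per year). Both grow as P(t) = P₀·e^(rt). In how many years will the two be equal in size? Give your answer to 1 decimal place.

30500·e^(0.0212t) = 23800·e^(0.024t)
30500/23800 = e^((0.024 − 0.0212)t) → ln(1.28151) = 0.0028·t
t = 0.24804 / 0.0028

t ≈ 88.6 years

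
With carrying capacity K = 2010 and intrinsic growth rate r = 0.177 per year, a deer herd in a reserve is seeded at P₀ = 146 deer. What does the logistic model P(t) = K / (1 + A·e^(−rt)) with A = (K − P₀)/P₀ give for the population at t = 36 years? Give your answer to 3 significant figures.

A = (2010 − 146)/146 = 12.76712
P(36) = 2010 / (1 + 12.76712·e^(−0.177·36)) = 2010 / (1 + 12.76712·0.001709)
= 2010 / 1.02182 ≈ 1967.09

≈ 1,970 deer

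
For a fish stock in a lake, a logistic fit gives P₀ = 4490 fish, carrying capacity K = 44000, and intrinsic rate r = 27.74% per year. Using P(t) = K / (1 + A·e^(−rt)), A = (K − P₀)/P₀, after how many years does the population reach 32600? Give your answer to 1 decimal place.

t ≈ 11.6 years

A = (44000 − 4490)/4490 = 8.79955
32600 = 44000/(1 + 8.79955·e^(−0.2774t)) → 1 + 8.79955·e^(−0.2774t) = 1.34969
e^(−0.2774t) = 0.03974 → t = ln(25.16364)/0.2774 = 3.2254/0.2774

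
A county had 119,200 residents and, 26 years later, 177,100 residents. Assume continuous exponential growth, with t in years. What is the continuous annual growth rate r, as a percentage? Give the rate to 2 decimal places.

r ≈ 1.52% per year

177100 = 119200 · e^(r·26)
e^(26r) = 177100/119200 = 1.48574
r = ln(1.48574) / 26 = 0.39591 / 26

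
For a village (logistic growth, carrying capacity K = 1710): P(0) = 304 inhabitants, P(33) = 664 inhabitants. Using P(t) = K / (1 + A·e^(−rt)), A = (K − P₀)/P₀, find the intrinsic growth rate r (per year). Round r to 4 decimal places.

r ≈ 0.0326 per year

A = (1710 − 304)/304 = 4.625
664 = 1710/(1 + 4.625·e^(−r·33)) → e^(−33r) = (2.5753 − 1)/4.625 = 0.340606
r = −ln(0.340606)/33 = 1.07703/33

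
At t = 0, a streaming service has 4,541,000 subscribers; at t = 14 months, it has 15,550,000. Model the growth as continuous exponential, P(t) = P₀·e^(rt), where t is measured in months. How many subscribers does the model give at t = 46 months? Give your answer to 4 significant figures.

r = ln(15550000/4541000) / 14 ≈ 0.087922 per month
P(46) = 4541000 · e^(0.087922·46) = 4541000 · 57.07862 ≈ 259194034.88

≈ 259,200,000 subscribers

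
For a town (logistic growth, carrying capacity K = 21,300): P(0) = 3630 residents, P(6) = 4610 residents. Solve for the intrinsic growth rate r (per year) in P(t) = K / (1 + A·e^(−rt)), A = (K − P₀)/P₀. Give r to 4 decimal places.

r ≈ 0.0493 per year

A = (21300 − 3630)/3630 = 4.86777
4610 = 21300/(1 + 4.86777·e^(−r·6)) → e^(−6r) = (4.62039 − 1)/4.86777 = 0.743747
r = −ln(0.743747)/6 = 0.29605/6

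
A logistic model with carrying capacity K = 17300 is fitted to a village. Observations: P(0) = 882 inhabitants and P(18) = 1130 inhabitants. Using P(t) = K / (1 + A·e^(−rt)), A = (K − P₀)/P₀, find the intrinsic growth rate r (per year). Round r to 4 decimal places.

r ≈ 0.0146 per year

A = (17300 − 882)/882 = 18.61451
1130 = 17300/(1 + 18.61451·e^(−r·18)) → e^(−18r) = (15.30973 − 1)/18.61451 = 0.768741
r = −ln(0.768741)/18 = 0.263/18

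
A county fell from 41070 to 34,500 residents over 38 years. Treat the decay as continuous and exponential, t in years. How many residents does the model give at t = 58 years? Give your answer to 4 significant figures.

≈ 31,480 residents

r = ln(34500/41070) / 38 ≈ -0.004587 per year
P(58) = 41070 · e^(-0.004587·58) = 41070 · 0.76639 ≈ 31475.6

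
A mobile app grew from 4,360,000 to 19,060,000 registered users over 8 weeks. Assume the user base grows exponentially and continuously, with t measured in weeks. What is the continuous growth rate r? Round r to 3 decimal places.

r ≈ 0.184 per week

19060000 = 4360000 · e^(r·8)
e^(8r) = 19060000/4360000 = 4.37156
r = ln(4.37156) / 8 = 1.47512 / 8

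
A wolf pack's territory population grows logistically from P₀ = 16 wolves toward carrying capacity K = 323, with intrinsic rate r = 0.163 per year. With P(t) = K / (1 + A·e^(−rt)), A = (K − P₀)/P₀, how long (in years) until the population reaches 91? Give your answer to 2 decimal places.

t ≈ 12.38 years

A = (323 − 16)/16 = 19.1875
91 = 323/(1 + 19.1875·e^(−0.163t)) → 1 + 19.1875·e^(−0.163t) = 3.54945
e^(−0.163t) = 0.13287 → t = ln(7.52613)/0.163 = 2.01838/0.163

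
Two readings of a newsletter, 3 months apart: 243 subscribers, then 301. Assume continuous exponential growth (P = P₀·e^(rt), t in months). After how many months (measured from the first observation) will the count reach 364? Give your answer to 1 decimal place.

r = ln(301/243) / 3 ≈ 0.07135 per month
t = ln(364/243) / r = 0.40409 / 0.07135 ≈ 5.664

t ≈ 5.7 months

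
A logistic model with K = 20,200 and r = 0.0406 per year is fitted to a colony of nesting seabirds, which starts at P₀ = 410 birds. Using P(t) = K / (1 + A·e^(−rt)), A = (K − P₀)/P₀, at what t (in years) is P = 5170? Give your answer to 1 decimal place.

A = (20200 − 410)/410 = 48.26829
5170 = 20200/(1 + 48.26829·e^(−0.0406t)) → 1 + 48.26829·e^(−0.0406t) = 3.90716
e^(−0.0406t) = 0.060229 → t = ln(16.60327)/0.0406 = 2.8096/0.0406

t ≈ 69.2 years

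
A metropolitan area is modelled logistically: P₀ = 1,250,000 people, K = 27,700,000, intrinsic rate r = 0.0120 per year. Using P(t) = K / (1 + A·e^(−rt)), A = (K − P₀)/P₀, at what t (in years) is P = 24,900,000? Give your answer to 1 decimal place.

A = (27700000 − 1250000)/1250000 = 21.16
24900000 = 27700000/(1 + 21.16·e^(−0.012t)) → 1 + 21.16·e^(−0.012t) = 1.11245
e^(−0.012t) = 0.005314 → t = ln(188.17286)/0.012 = 5.23736/0.012

t ≈ 436.4 years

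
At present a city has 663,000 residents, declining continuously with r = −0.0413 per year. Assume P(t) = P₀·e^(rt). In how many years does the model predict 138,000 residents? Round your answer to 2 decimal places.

138000 = 663000 · e^(-0.0413·t)
t = ln(138000/663000) / -0.0413 = ln(0.20814) / -0.0413 = -1.56952 / -0.0413

t ≈ 38.00 years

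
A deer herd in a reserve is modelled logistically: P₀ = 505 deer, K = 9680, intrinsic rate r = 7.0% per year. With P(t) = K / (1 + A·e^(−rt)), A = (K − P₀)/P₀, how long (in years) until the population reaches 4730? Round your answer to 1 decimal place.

A = (9680 − 505)/505 = 18.16832
4730 = 9680/(1 + 18.16832·e^(−0.07t)) → 1 + 18.16832·e^(−0.07t) = 2.04651
e^(−0.07t) = 0.057601 → t = ln(17.36084)/0.07 = 2.85422/0.07

t ≈ 40.8 years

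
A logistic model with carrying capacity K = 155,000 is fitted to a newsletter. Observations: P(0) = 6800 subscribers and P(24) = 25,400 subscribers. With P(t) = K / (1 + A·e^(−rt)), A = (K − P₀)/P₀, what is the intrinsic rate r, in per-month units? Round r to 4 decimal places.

r ≈ 0.0605 per month

A = (155000 − 6800)/6800 = 21.79412
25400 = 155000/(1 + 21.79412·e^(−r·24)) → e^(−24r) = (6.10236 − 1)/21.79412 = 0.234116
r = −ln(0.234116)/24 = 1.45194/24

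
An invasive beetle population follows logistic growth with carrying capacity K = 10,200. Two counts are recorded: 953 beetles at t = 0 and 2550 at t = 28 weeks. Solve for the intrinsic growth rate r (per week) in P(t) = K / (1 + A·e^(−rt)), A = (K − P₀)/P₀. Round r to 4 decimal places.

r ≈ 0.0419 per week

A = (10200 − 953)/953 = 9.70304
2550 = 10200/(1 + 9.70304·e^(−r·28)) → e^(−28r) = (4 − 1)/9.70304 = 0.309181
r = −ln(0.309181)/28 = 1.17383/28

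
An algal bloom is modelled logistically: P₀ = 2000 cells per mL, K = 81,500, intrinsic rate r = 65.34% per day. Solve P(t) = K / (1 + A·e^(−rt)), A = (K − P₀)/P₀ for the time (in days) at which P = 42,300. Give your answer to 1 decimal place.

t ≈ 5.8 days

A = (81500 − 2000)/2000 = 39.75
42300 = 81500/(1 + 39.75·e^(−0.6534t)) → 1 + 39.75·e^(−0.6534t) = 1.92671
e^(−0.6534t) = 0.023314 → t = ln(42.89349)/0.6534 = 3.75872/0.6534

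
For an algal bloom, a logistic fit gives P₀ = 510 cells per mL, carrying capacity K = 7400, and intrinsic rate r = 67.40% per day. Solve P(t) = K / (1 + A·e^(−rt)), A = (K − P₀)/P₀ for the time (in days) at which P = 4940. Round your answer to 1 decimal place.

A = (7400 − 510)/510 = 13.5098
4940 = 7400/(1 + 13.5098·e^(−0.674t)) → 1 + 13.5098·e^(−0.674t) = 1.49798
e^(−0.674t) = 0.03686 → t = ln(27.12944)/0.674 = 3.30062/0.674

t ≈ 4.9 days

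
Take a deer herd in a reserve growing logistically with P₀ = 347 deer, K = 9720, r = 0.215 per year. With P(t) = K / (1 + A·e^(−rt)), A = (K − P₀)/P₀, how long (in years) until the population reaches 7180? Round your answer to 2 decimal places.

t ≈ 20.16 years

A = (9720 − 347)/347 = 27.01153
7180 = 9720/(1 + 27.01153·e^(−0.215t)) → 1 + 27.01153·e^(−0.215t) = 1.35376
e^(−0.215t) = 0.013097 → t = ln(76.35542)/0.215 = 4.3354/0.215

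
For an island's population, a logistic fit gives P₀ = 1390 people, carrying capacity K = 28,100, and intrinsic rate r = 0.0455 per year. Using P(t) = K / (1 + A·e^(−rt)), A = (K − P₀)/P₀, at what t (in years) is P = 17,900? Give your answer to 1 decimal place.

t ≈ 77.3 years

A = (28100 − 1390)/1390 = 19.21583
17900 = 28100/(1 + 19.21583·e^(−0.0455t)) → 1 + 19.21583·e^(−0.0455t) = 1.56983
e^(−0.0455t) = 0.029654 → t = ln(33.72189)/0.0455 = 3.51815/0.0455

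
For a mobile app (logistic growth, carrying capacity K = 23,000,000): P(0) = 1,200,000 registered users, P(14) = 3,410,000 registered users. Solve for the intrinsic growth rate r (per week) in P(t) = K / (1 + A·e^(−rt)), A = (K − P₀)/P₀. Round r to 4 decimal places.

A = (23000000 − 1200000)/1200000 = 18.16667
3410000 = 23000000/(1 + 18.16667·e^(−r·14)) → e^(−14r) = (6.74487 − 1)/18.16667 = 0.316231
r = −ln(0.316231)/14 = 1.15128/14

r ≈ 0.0822 per week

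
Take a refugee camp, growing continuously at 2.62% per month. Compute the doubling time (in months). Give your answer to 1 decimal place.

doubling time = ln(2) / |r| = 0.69315 / 0.0262

doubling time ≈ 26.5 months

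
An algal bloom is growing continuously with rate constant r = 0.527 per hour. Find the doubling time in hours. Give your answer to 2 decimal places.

doubling time = ln(2) / |r| = 0.69315 / 0.527

doubling time ≈ 1.32 hours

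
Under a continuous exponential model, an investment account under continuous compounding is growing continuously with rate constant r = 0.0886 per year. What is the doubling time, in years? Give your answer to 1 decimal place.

doubling time ≈ 7.8 years

doubling time = ln(2) / |r| = 0.69315 / 0.0886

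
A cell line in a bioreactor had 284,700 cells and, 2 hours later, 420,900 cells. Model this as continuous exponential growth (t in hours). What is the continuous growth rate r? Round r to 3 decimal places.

r ≈ 0.195 per hour

420900 = 284700 · e^(r·2)
e^(2r) = 420900/284700 = 1.4784
r = ln(1.4784) / 2 = 0.39096 / 2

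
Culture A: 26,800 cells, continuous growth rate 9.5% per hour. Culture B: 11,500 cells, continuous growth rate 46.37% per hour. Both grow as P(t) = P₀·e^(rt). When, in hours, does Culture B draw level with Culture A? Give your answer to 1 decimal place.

26800·e^(0.095t) = 11500·e^(0.4637t)
26800/11500 = e^((0.4637 − 0.095)t) → ln(2.33043) = 0.3687·t
t = 0.84605 / 0.3687

t ≈ 2.3 hours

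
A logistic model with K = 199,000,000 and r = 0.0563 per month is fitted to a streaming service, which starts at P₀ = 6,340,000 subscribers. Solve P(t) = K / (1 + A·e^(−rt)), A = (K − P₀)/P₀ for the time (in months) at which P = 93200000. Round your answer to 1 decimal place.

A = (199000000 − 6340000)/6340000 = 30.38801
93200000 = 199000000/(1 + 30.38801·e^(−0.0563t)) → 1 + 30.38801·e^(−0.0563t) = 2.13519
e^(−0.0563t) = 0.037357 → t = ln(26.76902)/0.0563 = 3.28725/0.0563

t ≈ 58.4 months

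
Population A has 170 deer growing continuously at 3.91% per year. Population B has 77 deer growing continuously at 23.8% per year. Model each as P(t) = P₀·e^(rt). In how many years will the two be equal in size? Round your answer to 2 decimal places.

t ≈ 3.98 years

170·e^(0.0391t) = 77·e^(0.238t)
170/77 = e^((0.238 − 0.0391)t) → ln(2.20779) = 0.1989·t
t = 0.79199 / 0.1989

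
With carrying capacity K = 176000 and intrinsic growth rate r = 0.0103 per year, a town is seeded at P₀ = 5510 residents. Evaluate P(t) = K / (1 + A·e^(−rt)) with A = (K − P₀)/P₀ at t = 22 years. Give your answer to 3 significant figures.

A = (176000 − 5510)/5510 = 30.94192
P(22) = 176000 / (1 + 30.94192·e^(−0.0103·22)) = 176000 / (1 + 30.94192·0.79724)
= 176000 / 25.66813 ≈ 6856.75

≈ 6,860 residents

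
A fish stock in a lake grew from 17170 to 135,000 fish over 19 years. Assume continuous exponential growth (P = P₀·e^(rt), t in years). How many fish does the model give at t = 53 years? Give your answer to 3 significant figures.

≈ 5,410,000 fish

r = ln(135000/17170) / 19 ≈ 0.108532 per year
P(53) = 17170 · e^(0.108532·53) = 17170 · 314.88411 ≈ 5406560.12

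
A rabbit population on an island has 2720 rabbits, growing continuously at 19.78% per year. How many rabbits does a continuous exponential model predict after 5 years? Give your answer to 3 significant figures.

≈ 7,310 rabbits

P(5) = 2720 · e^(0.1978·5) = 2720 · e^(0.989)
= 2720 · 2.68854 ≈ 7312.84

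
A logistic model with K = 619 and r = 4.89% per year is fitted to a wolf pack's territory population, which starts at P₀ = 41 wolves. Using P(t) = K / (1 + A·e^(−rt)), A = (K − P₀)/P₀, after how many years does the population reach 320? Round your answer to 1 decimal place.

t ≈ 55.5 years

A = (619 − 41)/41 = 14.09756
320 = 619/(1 + 14.09756·e^(−0.0489t)) → 1 + 14.09756·e^(−0.0489t) = 1.93437
e^(−0.0489t) = 0.066279 → t = ln(15.08769)/0.0489 = 2.71388/0.0489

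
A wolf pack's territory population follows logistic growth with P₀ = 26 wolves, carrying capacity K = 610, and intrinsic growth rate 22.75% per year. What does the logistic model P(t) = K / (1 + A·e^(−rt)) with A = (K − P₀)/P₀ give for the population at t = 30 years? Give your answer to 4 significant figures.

≈ 595.5 wolves

A = (610 − 26)/26 = 22.46154
P(30) = 610 / (1 + 22.46154·e^(−0.2275·30)) = 610 / (1 + 22.46154·0.001086)
= 610 / 1.0244 ≈ 595.47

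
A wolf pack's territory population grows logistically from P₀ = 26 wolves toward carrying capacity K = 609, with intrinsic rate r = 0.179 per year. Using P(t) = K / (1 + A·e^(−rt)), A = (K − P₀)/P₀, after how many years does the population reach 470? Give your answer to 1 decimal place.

t ≈ 24.2 years

A = (609 − 26)/26 = 22.42308
470 = 609/(1 + 22.42308·e^(−0.179t)) → 1 + 22.42308·e^(−0.179t) = 1.29574
e^(−0.179t) = 0.013189 → t = ln(75.81904)/0.179 = 4.32835/0.179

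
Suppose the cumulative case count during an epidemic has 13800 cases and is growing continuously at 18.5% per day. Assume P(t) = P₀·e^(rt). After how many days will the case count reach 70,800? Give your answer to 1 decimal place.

70800 = 13800 · e^(0.185·t)
t = ln(70800/13800) / 0.185 = ln(5.13043) / 0.185 = 1.63519 / 0.185

t ≈ 8.8 days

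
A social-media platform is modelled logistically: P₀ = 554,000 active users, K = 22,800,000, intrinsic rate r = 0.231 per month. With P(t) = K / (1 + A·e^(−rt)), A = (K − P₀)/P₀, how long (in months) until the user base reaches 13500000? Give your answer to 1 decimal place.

A = (22800000 − 554000)/554000 = 40.15523
13500000 = 22800000/(1 + 40.15523·e^(−0.231t)) → 1 + 40.15523·e^(−0.231t) = 1.68889
e^(−0.231t) = 0.017156 → t = ln(58.28986)/0.231 = 4.06543/0.231

t ≈ 17.6 months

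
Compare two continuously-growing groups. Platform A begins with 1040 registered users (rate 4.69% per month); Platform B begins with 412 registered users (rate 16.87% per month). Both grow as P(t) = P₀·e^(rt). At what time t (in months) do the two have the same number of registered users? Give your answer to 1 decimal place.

1040·e^(0.0469t) = 412·e^(0.1687t)
1040/412 = e^((0.1687 − 0.0469)t) → ln(2.52427) = 0.1218·t
t = 0.92595 / 0.1218

t ≈ 7.6 months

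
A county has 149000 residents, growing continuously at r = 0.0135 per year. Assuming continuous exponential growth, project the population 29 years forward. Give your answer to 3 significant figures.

≈ 220,000 residents

P(29) = 149000 · e^(0.0135·29) = 149000 · e^(0.3915)
= 149000 · 1.4792 ≈ 220400.49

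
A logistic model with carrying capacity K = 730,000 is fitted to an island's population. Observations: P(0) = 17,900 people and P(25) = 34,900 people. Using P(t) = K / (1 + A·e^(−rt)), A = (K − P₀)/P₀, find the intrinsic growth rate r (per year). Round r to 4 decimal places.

r ≈ 0.0277 per year

A = (730000 − 17900)/17900 = 39.78212
34900 = 730000/(1 + 39.78212·e^(−r·25)) → e^(−25r) = (20.91691 − 1)/39.78212 = 0.50065
r = −ln(0.50065)/25 = 0.69185/25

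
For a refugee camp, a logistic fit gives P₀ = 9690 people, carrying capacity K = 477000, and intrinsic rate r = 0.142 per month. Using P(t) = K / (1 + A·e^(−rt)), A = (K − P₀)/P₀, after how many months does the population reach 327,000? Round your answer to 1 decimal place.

A = (477000 − 9690)/9690 = 48.22601
327000 = 477000/(1 + 48.22601·e^(−0.142t)) → 1 + 48.22601·e^(−0.142t) = 1.45872
e^(−0.142t) = 0.009512 → t = ln(105.13269)/0.142 = 4.65522/0.142

t ≈ 32.8 months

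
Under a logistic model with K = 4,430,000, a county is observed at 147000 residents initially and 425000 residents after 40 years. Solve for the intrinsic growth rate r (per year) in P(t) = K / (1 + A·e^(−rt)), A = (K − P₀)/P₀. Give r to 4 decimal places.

A = (4430000 − 147000)/147000 = 29.13605
425000 = 4430000/(1 + 29.13605·e^(−r·40)) → e^(−40r) = (10.42353 − 1)/29.13605 = 0.323432
r = −ln(0.323432)/40 = 1.12877/40

r ≈ 0.0282 per year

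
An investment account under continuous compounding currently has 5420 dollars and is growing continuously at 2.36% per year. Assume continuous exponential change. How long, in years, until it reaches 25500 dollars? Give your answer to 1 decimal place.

t ≈ 65.6 years

25500 = 5420 · e^(0.0236·t)
t = ln(25500/5420) / 0.0236 = ln(4.7048) / 0.0236 = 1.54858 / 0.0236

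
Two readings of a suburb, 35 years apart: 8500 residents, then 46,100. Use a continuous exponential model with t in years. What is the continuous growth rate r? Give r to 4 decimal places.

r ≈ 0.0483 per year

46100 = 8500 · e^(r·35)
e^(35r) = 46100/8500 = 5.42353
r = ln(5.42353) / 35 = 1.69075 / 35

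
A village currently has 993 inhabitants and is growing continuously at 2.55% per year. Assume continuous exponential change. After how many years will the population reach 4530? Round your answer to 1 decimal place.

t ≈ 59.5 years

4530 = 993 · e^(0.0255·t)
t = ln(4530/993) / 0.0255 = ln(4.56193) / 0.0255 = 1.51775 / 0.0255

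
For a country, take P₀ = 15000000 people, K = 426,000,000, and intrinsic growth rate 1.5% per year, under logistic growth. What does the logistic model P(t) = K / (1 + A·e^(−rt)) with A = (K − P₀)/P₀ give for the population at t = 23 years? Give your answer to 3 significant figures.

≈ 20,900,000 people

A = (426000000 − 15000000)/15000000 = 27.4
P(23) = 426000000 / (1 + 27.4·e^(−0.015·23)) = 426000000 / (1 + 27.4·0.70822)
= 426000000 / 20.40524 ≈ 20876992.79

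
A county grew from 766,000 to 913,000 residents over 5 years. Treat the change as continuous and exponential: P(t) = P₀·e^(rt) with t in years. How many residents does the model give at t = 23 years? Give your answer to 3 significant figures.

≈ 1,720,000 residents

r = ln(913000/766000) / 5 ≈ 0.035111 per year
P(23) = 766000 · e^(0.035111·23) = 766000 · 2.2424 ≈ 1717679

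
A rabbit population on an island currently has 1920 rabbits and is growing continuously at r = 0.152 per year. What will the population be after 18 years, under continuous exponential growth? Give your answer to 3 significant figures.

≈ 29,600 rabbits

P(18) = 1920 · e^(0.152·18) = 1920 · e^(2.736)
= 1920 · 15.42516 ≈ 29616.31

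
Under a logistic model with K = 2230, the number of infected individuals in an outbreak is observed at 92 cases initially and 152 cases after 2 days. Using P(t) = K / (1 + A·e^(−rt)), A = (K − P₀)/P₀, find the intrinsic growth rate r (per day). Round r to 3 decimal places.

A = (2230 − 92)/92 = 23.23913
152 = 2230/(1 + 23.23913·e^(−r·2)) → e^(−2r) = (14.67105 − 1)/23.23913 = 0.588277
r = −ln(0.588277)/2 = 0.53056/2

r ≈ 0.265 per day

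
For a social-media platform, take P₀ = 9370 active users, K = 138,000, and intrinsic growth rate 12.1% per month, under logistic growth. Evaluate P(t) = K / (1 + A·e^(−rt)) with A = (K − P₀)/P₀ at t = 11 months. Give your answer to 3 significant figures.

≈ 29,800 active users

A = (138000 − 9370)/9370 = 13.72785
P(11) = 138000 / (1 + 13.72785·e^(−0.121·11)) = 138000 / (1 + 13.72785·0.264213)
= 138000 / 4.62708 ≈ 29824.45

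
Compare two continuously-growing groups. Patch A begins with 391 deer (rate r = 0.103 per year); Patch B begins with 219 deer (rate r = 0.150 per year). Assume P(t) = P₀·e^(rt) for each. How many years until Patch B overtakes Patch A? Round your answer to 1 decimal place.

391·e^(0.103t) = 219·e^(0.15t)
391/219 = e^((0.15 − 0.103)t) → ln(1.78539) = 0.047·t
t = 0.57964 / 0.047

t ≈ 12.3 years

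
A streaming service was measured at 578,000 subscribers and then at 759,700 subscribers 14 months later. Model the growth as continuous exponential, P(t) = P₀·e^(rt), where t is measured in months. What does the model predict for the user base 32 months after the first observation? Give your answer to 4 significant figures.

≈ 1,080,000 subscribers

r = ln(759700/578000) / 14 ≈ 0.019525 per month
P(32) = 578000 · e^(0.019525·32) = 578000 · 1.86787 ≈ 1079629.6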